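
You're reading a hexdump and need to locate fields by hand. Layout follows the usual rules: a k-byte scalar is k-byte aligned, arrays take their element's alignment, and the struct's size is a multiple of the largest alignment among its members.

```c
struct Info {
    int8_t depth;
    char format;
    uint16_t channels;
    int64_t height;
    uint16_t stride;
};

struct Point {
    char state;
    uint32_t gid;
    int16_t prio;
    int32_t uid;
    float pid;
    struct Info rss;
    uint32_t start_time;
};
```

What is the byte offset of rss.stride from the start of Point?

40

Info: depth at 0 (size 1, align 1) → ends 1; format at 1 (size 1, align 1) → ends 2; channels at 2 (size 2, align 2) → ends 4; pad 4 to align 8 for height; height at 8 (size 8, align 8) → ends 16; stride at 16 (size 2, align 2) → ends 18; tail pad 6 to reach multiple of 8; total 24 bytes, alignment 8
state at 0 (size 1, align 1) → ends 1
pad 3 to align 4 for gid
gid at 4 (size 4, align 4) → ends 8
prio at 8 (size 2, align 2) → ends 10
pad 2 to align 4 for uid
uid at 12 (size 4, align 4) → ends 16
pid at 16 (size 4, align 4) → ends 20
pad 4 to align 8 for rss
rss at 24 (size 24, align 8) → ends 48
within Info: stride at 16
24 + 16 = 40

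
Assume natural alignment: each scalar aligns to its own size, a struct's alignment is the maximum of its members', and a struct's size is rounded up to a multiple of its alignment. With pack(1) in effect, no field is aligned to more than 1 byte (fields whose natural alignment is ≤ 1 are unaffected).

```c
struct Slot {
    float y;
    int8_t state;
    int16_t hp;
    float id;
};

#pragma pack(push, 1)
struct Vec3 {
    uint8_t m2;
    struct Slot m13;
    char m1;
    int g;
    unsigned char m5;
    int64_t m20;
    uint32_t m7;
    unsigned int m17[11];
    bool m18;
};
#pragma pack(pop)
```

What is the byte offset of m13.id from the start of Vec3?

9

Slot: @0: y [4B, align 4] → 4; @4: state [1B, align 1] → 5; +1 pad (align 2); @6: hp [2B, align 2] → 8; @8: id [4B, align 4] → 12; size 12, align 4
@0: m2 [1B, align 1] → 1
@1: m13 [12B, align 1] → 13
within Slot: id at 8
1 + 8 = 9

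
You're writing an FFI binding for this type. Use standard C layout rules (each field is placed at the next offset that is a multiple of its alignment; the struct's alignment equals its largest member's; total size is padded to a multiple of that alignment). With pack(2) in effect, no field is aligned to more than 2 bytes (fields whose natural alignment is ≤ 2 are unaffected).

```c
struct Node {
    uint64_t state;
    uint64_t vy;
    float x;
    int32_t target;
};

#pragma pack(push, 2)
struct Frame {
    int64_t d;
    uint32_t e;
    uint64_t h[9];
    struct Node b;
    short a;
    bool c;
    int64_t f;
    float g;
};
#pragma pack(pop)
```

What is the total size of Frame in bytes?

124

Node: 0..8  state  (8B, 8-aligned); 8..16  vy  (8B, 8-aligned); 16..20  x  (4B, 4-aligned); 20..24  target  (4B, 4-aligned); sizeof = 24, alignof = 8
0..8  d  (8B, 2-aligned)
8..12  e  (4B, 2-aligned)
12..84  h  (72B, 2-aligned)
84..108  b  (24B, 2-aligned)
108..110  a  (2B, 2-aligned)
110..111  c  (1B, 1-aligned)
111..112  -- padding (1B)
112..120  f  (8B, 2-aligned)
120..124  g  (4B, 2-aligned)
sizeof = 124, alignof = 2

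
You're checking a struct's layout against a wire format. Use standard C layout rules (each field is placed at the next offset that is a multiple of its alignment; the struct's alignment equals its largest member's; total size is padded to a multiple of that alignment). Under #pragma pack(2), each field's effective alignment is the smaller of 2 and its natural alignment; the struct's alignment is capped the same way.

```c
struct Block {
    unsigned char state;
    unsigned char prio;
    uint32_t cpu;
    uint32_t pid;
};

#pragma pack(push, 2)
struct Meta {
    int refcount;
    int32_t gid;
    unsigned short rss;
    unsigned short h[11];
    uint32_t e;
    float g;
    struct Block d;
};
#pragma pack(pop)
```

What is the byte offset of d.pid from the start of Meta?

Block: @0: state [1B, align 1] → 1; @1: prio [1B, align 1] → 2; +2 pad (align 4); @4: cpu [4B, align 4] → 8; @8: pid [4B, align 4] → 12; size 12, align 4
@0: refcount [4B, align 2] → 4
@4: gid [4B, align 2] → 8
@8: rss [2B, align 2] → 10
@10: h [22B, align 2] → 32
@32: e [4B, align 2] → 36
@36: g [4B, align 2] → 40
@40: d [12B, align 2] → 52
within Block: pid at 8
40 + 8 = 48

48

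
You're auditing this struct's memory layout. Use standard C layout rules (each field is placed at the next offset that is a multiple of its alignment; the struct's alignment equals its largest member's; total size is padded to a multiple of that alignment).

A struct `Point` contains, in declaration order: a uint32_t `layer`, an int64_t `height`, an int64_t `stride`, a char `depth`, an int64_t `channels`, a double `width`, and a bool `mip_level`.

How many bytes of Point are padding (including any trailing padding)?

@0: layer [4B, align 4] → 4
+4 pad (align 8)
@8: height [8B, align 8] → 16
@16: stride [8B, align 8] → 24
@24: depth [1B, align 1] → 25
+7 pad (align 8)
@32: channels [8B, align 8] → 40
@40: width [8B, align 8] → 48
@48: mip_level [1B, align 1] → 49
+7 tail pad (align 8)
size 56, align 8
data bytes 38, size 56 → padding 18

18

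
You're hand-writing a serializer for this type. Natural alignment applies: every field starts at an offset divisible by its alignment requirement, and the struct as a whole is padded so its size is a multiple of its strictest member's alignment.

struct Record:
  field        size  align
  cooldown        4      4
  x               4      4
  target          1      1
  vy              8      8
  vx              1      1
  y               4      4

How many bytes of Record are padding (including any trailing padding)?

0..4  cooldown  (4B, 4-aligned)
4..8  x  (4B, 4-aligned)
8..9  target  (1B, 1-aligned)
9..16  -- padding (7B)
16..24  vy  (8B, 8-aligned)
24..25  vx  (1B, 1-aligned)
25..28  -- padding (3B)
28..32  y  (4B, 4-aligned)
sizeof = 32, alignof = 8
data bytes 22, size 32 → padding 10

10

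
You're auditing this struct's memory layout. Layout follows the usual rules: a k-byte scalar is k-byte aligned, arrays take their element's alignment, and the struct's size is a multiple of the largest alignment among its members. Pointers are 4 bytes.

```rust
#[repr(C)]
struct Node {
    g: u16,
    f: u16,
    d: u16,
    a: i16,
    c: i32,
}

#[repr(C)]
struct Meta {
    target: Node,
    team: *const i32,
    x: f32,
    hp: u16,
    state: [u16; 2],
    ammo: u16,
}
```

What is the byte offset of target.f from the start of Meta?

2

Node: @0: g [2B, align 2] → 2; @2: f [2B, align 2] → 4; @4: d [2B, align 2] → 6; @6: a [2B, align 2] → 8; @8: c [4B, align 4] → 12; size 12, align 4
@0: target [12B, align 4] → 12
within Node: f at 2
0 + 2 = 2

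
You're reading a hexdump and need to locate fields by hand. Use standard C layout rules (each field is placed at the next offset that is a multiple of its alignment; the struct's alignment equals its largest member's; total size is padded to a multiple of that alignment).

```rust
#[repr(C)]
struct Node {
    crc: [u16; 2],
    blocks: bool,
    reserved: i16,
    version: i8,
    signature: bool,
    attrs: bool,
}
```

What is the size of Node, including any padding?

12

crc at 0 (size 4, align 2) → ends 4
blocks at 4 (size 1, align 1) → ends 5
pad 1 to align 2 for reserved
reserved at 6 (size 2, align 2) → ends 8
version at 8 (size 1, align 1) → ends 9
signature at 9 (size 1, align 1) → ends 10
attrs at 10 (size 1, align 1) → ends 11
tail pad 1 to reach multiple of 2
total 12 bytes, alignment 2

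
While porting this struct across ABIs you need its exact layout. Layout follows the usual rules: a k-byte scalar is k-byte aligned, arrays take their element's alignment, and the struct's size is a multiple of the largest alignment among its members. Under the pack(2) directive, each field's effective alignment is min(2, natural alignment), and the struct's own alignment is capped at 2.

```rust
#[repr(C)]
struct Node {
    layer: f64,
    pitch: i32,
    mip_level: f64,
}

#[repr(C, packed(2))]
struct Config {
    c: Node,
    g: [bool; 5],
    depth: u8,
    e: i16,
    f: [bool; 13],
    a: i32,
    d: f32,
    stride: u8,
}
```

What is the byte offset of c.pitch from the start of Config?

8

Node: @0: layer [8B, align 8] → 8; @8: pitch [4B, align 4] → 12; +4 pad (align 8); @16: mip_level [8B, align 8] → 24; size 24, align 8
@0: c [24B, align 2] → 24
within Node: pitch at 8
0 + 8 = 8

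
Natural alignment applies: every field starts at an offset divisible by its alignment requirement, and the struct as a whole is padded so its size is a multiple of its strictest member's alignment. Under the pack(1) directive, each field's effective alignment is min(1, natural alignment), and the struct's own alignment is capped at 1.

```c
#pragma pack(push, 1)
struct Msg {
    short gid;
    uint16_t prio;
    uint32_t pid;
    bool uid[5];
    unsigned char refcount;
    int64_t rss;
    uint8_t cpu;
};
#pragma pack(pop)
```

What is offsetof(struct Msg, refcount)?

@0: gid [2B, align 1] → 2
@2: prio [2B, align 1] → 4
@4: pid [4B, align 1] → 8
@8: uid [5B, align 1] → 13
@13: refcount [1B, align 1] → 14

13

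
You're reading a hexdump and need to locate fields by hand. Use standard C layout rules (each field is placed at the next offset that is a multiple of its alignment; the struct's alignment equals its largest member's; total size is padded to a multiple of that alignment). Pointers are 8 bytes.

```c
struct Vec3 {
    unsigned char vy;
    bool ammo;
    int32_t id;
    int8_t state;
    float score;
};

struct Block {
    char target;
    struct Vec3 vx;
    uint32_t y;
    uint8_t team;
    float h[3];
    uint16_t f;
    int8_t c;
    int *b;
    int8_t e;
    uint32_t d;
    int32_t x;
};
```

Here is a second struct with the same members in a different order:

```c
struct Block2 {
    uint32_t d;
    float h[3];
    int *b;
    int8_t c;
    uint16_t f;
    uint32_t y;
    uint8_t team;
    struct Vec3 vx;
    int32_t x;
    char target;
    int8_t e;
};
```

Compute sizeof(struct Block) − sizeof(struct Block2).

8

Vec3: vy at 0 (size 1, align 1) → ends 1; ammo at 1 (size 1, align 1) → ends 2; pad 2 to align 4 for id; id at 4 (size 4, align 4) → ends 8; state at 8 (size 1, align 1) → ends 9; pad 3 to align 4 for score; score at 12 (size 4, align 4) → ends 16; total 16 bytes, alignment 4
target at 0 (size 1, align 1) → ends 1
pad 3 to align 4 for vx
vx at 4 (size 16, align 4) → ends 20
y at 20 (size 4, align 4) → ends 24
team at 24 (size 1, align 1) → ends 25
pad 3 to align 4 for h
h at 28 (size 12, align 4) → ends 40
f at 40 (size 2, align 2) → ends 42
c at 42 (size 1, align 1) → ends 43
pad 5 to align 8 for b
b at 48 (size 8, align 8) → ends 56
e at 56 (size 1, align 1) → ends 57
pad 3 to align 4 for d
d at 60 (size 4, align 4) → ends 64
x at 64 (size 4, align 4) → ends 68
tail pad 4 to reach multiple of 8
total 72 bytes, alignment 8
— Block2 —
d at 0 (size 4, align 4) → ends 4
h at 4 (size 12, align 4) → ends 16
b at 16 (size 8, align 8) → ends 24
c at 24 (size 1, align 1) → ends 25
pad 1 to align 2 for f
f at 26 (size 2, align 2) → ends 28
y at 28 (size 4, align 4) → ends 32
team at 32 (size 1, align 1) → ends 33
pad 3 to align 4 for vx
vx at 36 (size 16, align 4) → ends 52
x at 52 (size 4, align 4) → ends 56
target at 56 (size 1, align 1) → ends 57
e at 57 (size 1, align 1) → ends 58
tail pad 6 to reach multiple of 8
total 64 bytes, alignment 8
72 − 64 = 8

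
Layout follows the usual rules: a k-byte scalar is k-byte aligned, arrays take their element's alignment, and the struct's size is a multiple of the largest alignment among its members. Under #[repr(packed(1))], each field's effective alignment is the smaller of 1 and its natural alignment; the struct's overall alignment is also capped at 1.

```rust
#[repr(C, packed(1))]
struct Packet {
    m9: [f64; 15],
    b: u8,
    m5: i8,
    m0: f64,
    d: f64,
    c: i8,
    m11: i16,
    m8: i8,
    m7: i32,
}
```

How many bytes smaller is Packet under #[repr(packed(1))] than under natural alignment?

14

natural layout:
  0..120  m9  (120B, 8-aligned)
  120..121  b  (1B, 1-aligned)
  121..122  m5  (1B, 1-aligned)
  122..128  -- padding (6B)
  128..136  m0  (8B, 8-aligned)
  136..144  d  (8B, 8-aligned)
  144..145  c  (1B, 1-aligned)
  145..146  -- padding (1B)
  146..148  m11  (2B, 2-aligned)
  148..149  m8  (1B, 1-aligned)
  149..152  -- padding (3B)
  152..156  m7  (4B, 4-aligned)
  156..160  -- tail padding (4B)
  sizeof = 160, alignof = 8
packed(1) layout:
  0..120  m9  (120B, 1-aligned)
  120..121  b  (1B, 1-aligned)
  121..122  m5  (1B, 1-aligned)
  122..130  m0  (8B, 1-aligned)
  130..138  d  (8B, 1-aligned)
  138..139  c  (1B, 1-aligned)
  139..141  m11  (2B, 1-aligned)
  141..142  m8  (1B, 1-aligned)
  142..146  m7  (4B, 1-aligned)
  sizeof = 146, alignof = 1
160 − 146 = 14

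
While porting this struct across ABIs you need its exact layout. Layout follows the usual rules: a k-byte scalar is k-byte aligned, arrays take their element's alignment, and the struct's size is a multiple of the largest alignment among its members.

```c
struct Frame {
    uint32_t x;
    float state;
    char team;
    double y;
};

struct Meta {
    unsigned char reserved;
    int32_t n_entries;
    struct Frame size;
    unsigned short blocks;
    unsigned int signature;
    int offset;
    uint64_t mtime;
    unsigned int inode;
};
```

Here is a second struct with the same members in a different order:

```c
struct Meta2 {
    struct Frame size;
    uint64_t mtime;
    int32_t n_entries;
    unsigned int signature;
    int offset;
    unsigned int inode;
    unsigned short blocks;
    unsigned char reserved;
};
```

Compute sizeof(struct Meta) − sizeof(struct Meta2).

8

Frame: x at 0 (size 4, align 4) → ends 4; state at 4 (size 4, align 4) → ends 8; team at 8 (size 1, align 1) → ends 9; pad 7 to align 8 for y; y at 16 (size 8, align 8) → ends 24; total 24 bytes, alignment 8
reserved at 0 (size 1, align 1) → ends 1
pad 3 to align 4 for n_entries
n_entries at 4 (size 4, align 4) → ends 8
size at 8 (size 24, align 8) → ends 32
blocks at 32 (size 2, align 2) → ends 34
pad 2 to align 4 for signature
signature at 36 (size 4, align 4) → ends 40
offset at 40 (size 4, align 4) → ends 44
pad 4 to align 8 for mtime
mtime at 48 (size 8, align 8) → ends 56
inode at 56 (size 4, align 4) → ends 60
tail pad 4 to reach multiple of 8
total 64 bytes, alignment 8
— Meta2 —
size at 0 (size 24, align 8) → ends 24
mtime at 24 (size 8, align 8) → ends 32
n_entries at 32 (size 4, align 4) → ends 36
signature at 36 (size 4, align 4) → ends 40
offset at 40 (size 4, align 4) → ends 44
inode at 44 (size 4, align 4) → ends 48
blocks at 48 (size 2, align 2) → ends 50
reserved at 50 (size 1, align 1) → ends 51
tail pad 5 to reach multiple of 8
total 56 bytes, alignment 8
64 − 56 = 8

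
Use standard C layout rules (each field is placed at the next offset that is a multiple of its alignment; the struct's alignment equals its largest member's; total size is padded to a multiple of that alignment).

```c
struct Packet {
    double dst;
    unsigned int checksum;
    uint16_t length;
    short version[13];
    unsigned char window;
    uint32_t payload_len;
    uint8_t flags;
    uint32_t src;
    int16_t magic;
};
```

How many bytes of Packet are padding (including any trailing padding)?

12

dst at 0 (size 8, align 8) → ends 8
checksum at 8 (size 4, align 4) → ends 12
length at 12 (size 2, align 2) → ends 14
version at 14 (size 26, align 2) → ends 40
window at 40 (size 1, align 1) → ends 41
pad 3 to align 4 for payload_len
payload_len at 44 (size 4, align 4) → ends 48
flags at 48 (size 1, align 1) → ends 49
pad 3 to align 4 for src
src at 52 (size 4, align 4) → ends 56
magic at 56 (size 2, align 2) → ends 58
tail pad 6 to reach multiple of 8
total 64 bytes, alignment 8
data bytes 52, size 64 → padding 12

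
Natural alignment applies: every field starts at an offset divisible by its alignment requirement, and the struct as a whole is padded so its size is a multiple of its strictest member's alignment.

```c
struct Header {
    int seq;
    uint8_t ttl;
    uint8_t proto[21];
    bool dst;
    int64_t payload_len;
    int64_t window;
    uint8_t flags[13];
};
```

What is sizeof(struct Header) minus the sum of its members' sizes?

0..4  seq  (4B, 4-aligned)
4..5  ttl  (1B, 1-aligned)
5..26  proto  (21B, 1-aligned)
26..27  dst  (1B, 1-aligned)
27..32  -- padding (5B)
32..40  payload_len  (8B, 8-aligned)
40..48  window  (8B, 8-aligned)
48..61  flags  (13B, 1-aligned)
61..64  -- tail padding (3B)
sizeof = 64, alignof = 8
data bytes 56, size 64 → padding 8

8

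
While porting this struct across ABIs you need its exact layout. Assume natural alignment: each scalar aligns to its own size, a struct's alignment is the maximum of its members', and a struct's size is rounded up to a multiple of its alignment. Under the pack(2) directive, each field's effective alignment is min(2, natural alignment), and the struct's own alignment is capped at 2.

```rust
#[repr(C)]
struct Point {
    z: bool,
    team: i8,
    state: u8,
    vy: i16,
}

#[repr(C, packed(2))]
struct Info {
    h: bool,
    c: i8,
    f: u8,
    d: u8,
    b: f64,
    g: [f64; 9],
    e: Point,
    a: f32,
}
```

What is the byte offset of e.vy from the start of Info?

88

Point: @0: z [1B, align 1] → 1; @1: team [1B, align 1] → 2; @2: state [1B, align 1] → 3; +1 pad (align 2); @4: vy [2B, align 2] → 6; size 6, align 2
@0: h [1B, align 1] → 1
@1: c [1B, align 1] → 2
@2: f [1B, align 1] → 3
@3: d [1B, align 1] → 4
@4: b [8B, align 2] → 12
@12: g [72B, align 2] → 84
@84: e [6B, align 2] → 90
within Point: vy at 4
84 + 4 = 88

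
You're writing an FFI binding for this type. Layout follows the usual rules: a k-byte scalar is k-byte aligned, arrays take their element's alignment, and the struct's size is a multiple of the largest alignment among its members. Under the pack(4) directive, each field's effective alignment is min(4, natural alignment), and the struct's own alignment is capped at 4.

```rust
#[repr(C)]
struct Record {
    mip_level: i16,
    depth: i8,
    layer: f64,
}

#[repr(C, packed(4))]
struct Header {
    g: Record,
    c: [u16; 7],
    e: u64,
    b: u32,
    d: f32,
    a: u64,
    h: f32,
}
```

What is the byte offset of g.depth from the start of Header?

Record: @0: mip_level [2B, align 2] → 2; @2: depth [1B, align 1] → 3; +5 pad (align 8); @8: layer [8B, align 8] → 16; size 16, align 8
@0: g [16B, align 4] → 16
within Record: depth at 2
0 + 2 = 2

2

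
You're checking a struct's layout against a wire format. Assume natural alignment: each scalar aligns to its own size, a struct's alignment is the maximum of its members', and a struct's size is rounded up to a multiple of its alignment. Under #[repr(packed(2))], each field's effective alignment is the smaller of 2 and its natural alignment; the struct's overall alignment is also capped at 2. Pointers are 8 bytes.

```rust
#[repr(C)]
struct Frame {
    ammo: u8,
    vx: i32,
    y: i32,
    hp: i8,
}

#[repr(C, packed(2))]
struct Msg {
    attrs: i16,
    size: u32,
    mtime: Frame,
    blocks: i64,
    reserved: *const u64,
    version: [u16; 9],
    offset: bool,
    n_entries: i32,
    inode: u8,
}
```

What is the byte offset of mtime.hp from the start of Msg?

Frame: @0: ammo [1B, align 1] → 1; +3 pad (align 4); @4: vx [4B, align 4] → 8; @8: y [4B, align 4] → 12; @12: hp [1B, align 1] → 13; +3 tail pad (align 4); size 16, align 4
@0: attrs [2B, align 2] → 2
@2: size [4B, align 2] → 6
@6: mtime [16B, align 2] → 22
within Frame: hp at 12
6 + 12 = 18

18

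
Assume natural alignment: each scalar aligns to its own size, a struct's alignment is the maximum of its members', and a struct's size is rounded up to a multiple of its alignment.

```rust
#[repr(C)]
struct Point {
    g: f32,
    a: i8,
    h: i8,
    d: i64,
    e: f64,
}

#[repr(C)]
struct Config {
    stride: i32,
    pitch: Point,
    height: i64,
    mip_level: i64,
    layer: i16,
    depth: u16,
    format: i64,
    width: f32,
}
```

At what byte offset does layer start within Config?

48

Point: @0: g [4B, align 4] → 4; @4: a [1B, align 1] → 5; @5: h [1B, align 1] → 6; +2 pad (align 8); @8: d [8B, align 8] → 16; @16: e [8B, align 8] → 24; size 24, align 8
@0: stride [4B, align 4] → 4
+4 pad (align 8)
@8: pitch [24B, align 8] → 32
@32: height [8B, align 8] → 40
@40: mip_level [8B, align 8] → 48
@48: layer [2B, align 2] → 50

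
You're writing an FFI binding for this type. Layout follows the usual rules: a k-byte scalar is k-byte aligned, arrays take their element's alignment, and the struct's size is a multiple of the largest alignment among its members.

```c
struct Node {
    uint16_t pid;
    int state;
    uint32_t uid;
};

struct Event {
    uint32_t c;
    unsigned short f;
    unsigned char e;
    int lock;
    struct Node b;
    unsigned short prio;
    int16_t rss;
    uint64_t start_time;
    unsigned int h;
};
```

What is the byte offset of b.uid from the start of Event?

Node: @0: pid [2B, align 2] → 2; +2 pad (align 4); @4: state [4B, align 4] → 8; @8: uid [4B, align 4] → 12; size 12, align 4
@0: c [4B, align 4] → 4
@4: f [2B, align 2] → 6
@6: e [1B, align 1] → 7
+1 pad (align 4)
@8: lock [4B, align 4] → 12
@12: b [12B, align 4] → 24
within Node: uid at 8
12 + 8 = 20

20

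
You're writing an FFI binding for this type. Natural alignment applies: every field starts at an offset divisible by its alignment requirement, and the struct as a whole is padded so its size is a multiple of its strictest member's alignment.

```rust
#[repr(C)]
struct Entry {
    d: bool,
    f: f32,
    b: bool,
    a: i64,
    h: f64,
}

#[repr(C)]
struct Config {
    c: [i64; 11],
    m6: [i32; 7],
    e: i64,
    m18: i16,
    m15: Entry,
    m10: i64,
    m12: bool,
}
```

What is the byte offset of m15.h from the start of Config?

Entry: @0: d [1B, align 1] → 1; +3 pad (align 4); @4: f [4B, align 4] → 8; @8: b [1B, align 1] → 9; +7 pad (align 8); @16: a [8B, align 8] → 24; @24: h [8B, align 8] → 32; size 32, align 8
@0: c [88B, align 8] → 88
@88: m6 [28B, align 4] → 116
+4 pad (align 8)
@120: e [8B, align 8] → 128
@128: m18 [2B, align 2] → 130
+6 pad (align 8)
@136: m15 [32B, align 8] → 168
within Entry: h at 24
136 + 24 = 160

160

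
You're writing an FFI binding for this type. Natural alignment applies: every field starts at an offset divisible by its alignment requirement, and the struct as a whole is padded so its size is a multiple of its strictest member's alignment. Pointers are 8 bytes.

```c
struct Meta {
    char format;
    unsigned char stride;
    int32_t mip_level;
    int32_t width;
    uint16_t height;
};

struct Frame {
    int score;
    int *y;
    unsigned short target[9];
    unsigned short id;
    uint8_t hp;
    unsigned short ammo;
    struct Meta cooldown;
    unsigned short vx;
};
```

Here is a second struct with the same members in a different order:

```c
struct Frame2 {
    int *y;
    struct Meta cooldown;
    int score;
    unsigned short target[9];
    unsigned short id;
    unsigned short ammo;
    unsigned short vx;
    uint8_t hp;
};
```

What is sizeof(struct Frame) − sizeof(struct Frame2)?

8

Meta: 0..1  format  (1B, 1-aligned); 1..2  stride  (1B, 1-aligned); 2..4  -- padding (2B); 4..8  mip_level  (4B, 4-aligned); 8..12  width  (4B, 4-aligned); 12..14  height  (2B, 2-aligned); 14..16  -- tail padding (2B); sizeof = 16, alignof = 4
0..4  score  (4B, 4-aligned)
4..8  -- padding (4B)
8..16  y  (8B, 8-aligned)
16..34  target  (18B, 2-aligned)
34..36  id  (2B, 2-aligned)
36..37  hp  (1B, 1-aligned)
37..38  -- padding (1B)
38..40  ammo  (2B, 2-aligned)
40..56  cooldown  (16B, 4-aligned)
56..58  vx  (2B, 2-aligned)
58..64  -- tail padding (6B)
sizeof = 64, alignof = 8
— Frame2 —
0..8  y  (8B, 8-aligned)
8..24  cooldown  (16B, 4-aligned)
24..28  score  (4B, 4-aligned)
28..46  target  (18B, 2-aligned)
46..48  id  (2B, 2-aligned)
48..50  ammo  (2B, 2-aligned)
50..52  vx  (2B, 2-aligned)
52..53  hp  (1B, 1-aligned)
53..56  -- tail padding (3B)
sizeof = 56, alignof = 8
64 − 56 = 8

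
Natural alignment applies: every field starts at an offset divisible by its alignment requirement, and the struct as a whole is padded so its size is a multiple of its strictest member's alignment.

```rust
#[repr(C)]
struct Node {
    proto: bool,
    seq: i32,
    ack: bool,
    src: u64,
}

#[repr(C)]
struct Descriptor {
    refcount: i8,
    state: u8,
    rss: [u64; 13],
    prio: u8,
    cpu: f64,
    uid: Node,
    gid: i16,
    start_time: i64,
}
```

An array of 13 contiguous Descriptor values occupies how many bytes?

2184

Node: 0..1  proto  (1B, 1-aligned); 1..4  -- padding (3B); 4..8  seq  (4B, 4-aligned); 8..9  ack  (1B, 1-aligned); 9..16  -- padding (7B); 16..24  src  (8B, 8-aligned); sizeof = 24, alignof = 8
0..1  refcount  (1B, 1-aligned)
1..2  state  (1B, 1-aligned)
2..8  -- padding (6B)
8..112  rss  (104B, 8-aligned)
112..113  prio  (1B, 1-aligned)
113..120  -- padding (7B)
120..128  cpu  (8B, 8-aligned)
128..152  uid  (24B, 8-aligned)
152..154  gid  (2B, 2-aligned)
154..160  -- padding (6B)
160..168  start_time  (8B, 8-aligned)
sizeof = 168, alignof = 8
array of 13: 13 × 168 = 2184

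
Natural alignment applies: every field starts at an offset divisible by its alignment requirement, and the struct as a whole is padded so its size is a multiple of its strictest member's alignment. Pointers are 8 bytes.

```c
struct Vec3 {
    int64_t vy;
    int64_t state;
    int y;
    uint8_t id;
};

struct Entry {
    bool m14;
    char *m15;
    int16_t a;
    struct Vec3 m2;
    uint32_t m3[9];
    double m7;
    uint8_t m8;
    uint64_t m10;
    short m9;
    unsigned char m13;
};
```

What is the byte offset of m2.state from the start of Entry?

Vec3: @0: vy [8B, align 8] → 8; @8: state [8B, align 8] → 16; @16: y [4B, align 4] → 20; @20: id [1B, align 1] → 21; +3 tail pad (align 8); size 24, align 8
@0: m14 [1B, align 1] → 1
+7 pad (align 8)
@8: m15 [8B, align 8] → 16
@16: a [2B, align 2] → 18
+6 pad (align 8)
@24: m2 [24B, align 8] → 48
within Vec3: state at 8
24 + 8 = 32

32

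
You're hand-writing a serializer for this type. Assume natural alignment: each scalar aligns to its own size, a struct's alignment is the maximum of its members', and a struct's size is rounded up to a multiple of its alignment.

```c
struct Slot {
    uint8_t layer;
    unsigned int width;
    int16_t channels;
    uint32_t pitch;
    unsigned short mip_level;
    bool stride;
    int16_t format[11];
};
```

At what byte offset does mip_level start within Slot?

16

0..1  layer  (1B, 1-aligned)
1..4  -- padding (3B)
4..8  width  (4B, 4-aligned)
8..10  channels  (2B, 2-aligned)
10..12  -- padding (2B)
12..16  pitch  (4B, 4-aligned)
16..18  mip_level  (2B, 2-aligned)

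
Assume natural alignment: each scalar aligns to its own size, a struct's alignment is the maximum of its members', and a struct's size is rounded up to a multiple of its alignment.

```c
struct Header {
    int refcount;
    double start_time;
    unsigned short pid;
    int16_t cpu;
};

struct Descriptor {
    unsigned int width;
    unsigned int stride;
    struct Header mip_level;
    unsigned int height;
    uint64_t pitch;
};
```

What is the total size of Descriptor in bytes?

48

Header: refcount at 0 (size 4, align 4) → ends 4; pad 4 to align 8 for start_time; start_time at 8 (size 8, align 8) → ends 16; pid at 16 (size 2, align 2) → ends 18; cpu at 18 (size 2, align 2) → ends 20; tail pad 4 to reach multiple of 8; total 24 bytes, alignment 8
width at 0 (size 4, align 4) → ends 4
stride at 4 (size 4, align 4) → ends 8
mip_level at 8 (size 24, align 8) → ends 32
height at 32 (size 4, align 4) → ends 36
pad 4 to align 8 for pitch
pitch at 40 (size 8, align 8) → ends 48
total 48 bytes, alignment 8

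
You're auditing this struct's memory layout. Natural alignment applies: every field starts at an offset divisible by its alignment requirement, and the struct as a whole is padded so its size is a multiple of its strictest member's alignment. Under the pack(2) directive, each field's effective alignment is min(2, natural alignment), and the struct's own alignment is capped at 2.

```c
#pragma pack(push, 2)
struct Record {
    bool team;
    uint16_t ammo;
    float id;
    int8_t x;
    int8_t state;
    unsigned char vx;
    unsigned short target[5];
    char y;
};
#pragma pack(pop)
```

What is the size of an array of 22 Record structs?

528

0..1  team  (1B, 1-aligned)
1..2  -- padding (1B)
2..4  ammo  (2B, 2-aligned)
4..8  id  (4B, 2-aligned)
8..9  x  (1B, 1-aligned)
9..10  state  (1B, 1-aligned)
10..11  vx  (1B, 1-aligned)
11..12  -- padding (1B)
12..22  target  (10B, 2-aligned)
22..23  y  (1B, 1-aligned)
23..24  -- tail padding (1B)
sizeof = 24, alignof = 2
array of 22: 22 × 24 = 528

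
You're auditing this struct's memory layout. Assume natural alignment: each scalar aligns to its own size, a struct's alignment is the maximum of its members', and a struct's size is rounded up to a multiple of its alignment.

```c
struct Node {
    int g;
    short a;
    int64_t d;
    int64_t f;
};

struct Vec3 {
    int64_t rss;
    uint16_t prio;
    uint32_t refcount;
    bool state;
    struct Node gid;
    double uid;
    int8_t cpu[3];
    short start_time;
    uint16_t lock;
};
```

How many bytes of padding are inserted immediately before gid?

Node: g at 0 (size 4, align 4) → ends 4; a at 4 (size 2, align 2) → ends 6; pad 2 to align 8 for d; d at 8 (size 8, align 8) → ends 16; f at 16 (size 8, align 8) → ends 24; total 24 bytes, alignment 8
rss at 0 (size 8, align 8) → ends 8
prio at 8 (size 2, align 2) → ends 10
pad 2 to align 4 for refcount
refcount at 12 (size 4, align 4) → ends 16
state at 16 (size 1, align 1) → ends 17
pad 7 to align 8 for gid
gid at 24 (size 24, align 8) → ends 48

7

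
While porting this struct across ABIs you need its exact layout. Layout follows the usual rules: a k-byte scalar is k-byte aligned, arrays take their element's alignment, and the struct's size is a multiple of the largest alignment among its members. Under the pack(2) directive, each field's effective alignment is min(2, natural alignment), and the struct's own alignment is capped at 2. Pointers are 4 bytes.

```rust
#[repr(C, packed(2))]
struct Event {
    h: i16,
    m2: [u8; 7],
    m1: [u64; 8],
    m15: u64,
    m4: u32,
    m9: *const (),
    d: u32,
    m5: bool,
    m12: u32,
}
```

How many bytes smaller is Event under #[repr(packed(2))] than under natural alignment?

12

natural layout:
  h at 0 (size 2, align 2) → ends 2
  m2 at 2 (size 7, align 1) → ends 9
  pad 7 to align 8 for m1
  m1 at 16 (size 64, align 8) → ends 80
  m15 at 80 (size 8, align 8) → ends 88
  m4 at 88 (size 4, align 4) → ends 92
  m9 at 92 (size 4, align 4) → ends 96
  d at 96 (size 4, align 4) → ends 100
  m5 at 100 (size 1, align 1) → ends 101
  pad 3 to align 4 for m12
  m12 at 104 (size 4, align 4) → ends 108
  tail pad 4 to reach multiple of 8
  total 112 bytes, alignment 8
packed(2) layout:
  h at 0 (size 2, align 2) → ends 2
  m2 at 2 (size 7, align 1) → ends 9
  pad 1 to align 2 for m1
  m1 at 10 (size 64, align 2) → ends 74
  m15 at 74 (size 8, align 2) → ends 82
  m4 at 82 (size 4, align 2) → ends 86
  m9 at 86 (size 4, align 2) → ends 90
  d at 90 (size 4, align 2) → ends 94
  m5 at 94 (size 1, align 1) → ends 95
  pad 1 to align 2 for m12
  m12 at 96 (size 4, align 2) → ends 100
  total 100 bytes, alignment 2
112 − 100 = 12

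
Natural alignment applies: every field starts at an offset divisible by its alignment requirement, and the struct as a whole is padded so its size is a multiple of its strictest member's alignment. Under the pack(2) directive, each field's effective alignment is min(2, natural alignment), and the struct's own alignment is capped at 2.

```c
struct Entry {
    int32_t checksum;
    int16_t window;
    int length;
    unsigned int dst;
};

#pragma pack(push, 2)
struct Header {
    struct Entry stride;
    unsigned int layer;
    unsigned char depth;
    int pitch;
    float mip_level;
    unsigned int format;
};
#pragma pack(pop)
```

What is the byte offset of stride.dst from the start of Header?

Entry: 0..4  checksum  (4B, 4-aligned); 4..6  window  (2B, 2-aligned); 6..8  -- padding (2B); 8..12  length  (4B, 4-aligned); 12..16  dst  (4B, 4-aligned); sizeof = 16, alignof = 4
0..16  stride  (16B, 2-aligned)
within Entry: dst at 12
0 + 12 = 12

12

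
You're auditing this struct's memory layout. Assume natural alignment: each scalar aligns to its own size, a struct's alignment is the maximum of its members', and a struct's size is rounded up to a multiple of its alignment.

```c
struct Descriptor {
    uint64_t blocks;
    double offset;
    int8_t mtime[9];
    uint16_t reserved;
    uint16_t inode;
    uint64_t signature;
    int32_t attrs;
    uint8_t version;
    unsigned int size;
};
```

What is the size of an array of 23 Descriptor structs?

blocks at 0 (size 8, align 8) → ends 8
offset at 8 (size 8, align 8) → ends 16
mtime at 16 (size 9, align 1) → ends 25
pad 1 to align 2 for reserved
reserved at 26 (size 2, align 2) → ends 28
inode at 28 (size 2, align 2) → ends 30
pad 2 to align 8 for signature
signature at 32 (size 8, align 8) → ends 40
attrs at 40 (size 4, align 4) → ends 44
version at 44 (size 1, align 1) → ends 45
pad 3 to align 4 for size
size at 48 (size 4, align 4) → ends 52
tail pad 4 to reach multiple of 8
total 56 bytes, alignment 8
array of 23: 23 × 56 = 1288

1288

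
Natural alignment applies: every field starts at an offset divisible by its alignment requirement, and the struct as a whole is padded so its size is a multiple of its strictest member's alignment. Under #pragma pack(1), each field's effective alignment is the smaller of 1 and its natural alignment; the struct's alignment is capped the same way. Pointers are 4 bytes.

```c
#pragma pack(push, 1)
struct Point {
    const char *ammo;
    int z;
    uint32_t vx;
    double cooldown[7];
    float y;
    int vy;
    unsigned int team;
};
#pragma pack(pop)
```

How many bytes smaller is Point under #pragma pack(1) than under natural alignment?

natural layout:
  0..4  ammo  (4B, 4-aligned)
  4..8  z  (4B, 4-aligned)
  8..12  vx  (4B, 4-aligned)
  12..16  -- padding (4B)
  16..72  cooldown  (56B, 8-aligned)
  72..76  y  (4B, 4-aligned)
  76..80  vy  (4B, 4-aligned)
  80..84  team  (4B, 4-aligned)
  84..88  -- tail padding (4B)
  sizeof = 88, alignof = 8
packed(1) layout:
  0..4  ammo  (4B, 1-aligned)
  4..8  z  (4B, 1-aligned)
  8..12  vx  (4B, 1-aligned)
  12..68  cooldown  (56B, 1-aligned)
  68..72  y  (4B, 1-aligned)
  72..76  vy  (4B, 1-aligned)
  76..80  team  (4B, 1-aligned)
  sizeof = 80, alignof = 1
88 − 80 = 8

8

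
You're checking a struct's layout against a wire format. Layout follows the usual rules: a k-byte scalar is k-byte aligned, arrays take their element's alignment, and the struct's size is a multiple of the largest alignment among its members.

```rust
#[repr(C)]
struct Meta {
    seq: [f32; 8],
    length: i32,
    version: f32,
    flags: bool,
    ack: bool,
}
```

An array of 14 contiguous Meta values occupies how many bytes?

616

seq at 0 (size 32, align 4) → ends 32
length at 32 (size 4, align 4) → ends 36
version at 36 (size 4, align 4) → ends 40
flags at 40 (size 1, align 1) → ends 41
ack at 41 (size 1, align 1) → ends 42
tail pad 2 to reach multiple of 4
total 44 bytes, alignment 4
array of 14: 14 × 44 = 616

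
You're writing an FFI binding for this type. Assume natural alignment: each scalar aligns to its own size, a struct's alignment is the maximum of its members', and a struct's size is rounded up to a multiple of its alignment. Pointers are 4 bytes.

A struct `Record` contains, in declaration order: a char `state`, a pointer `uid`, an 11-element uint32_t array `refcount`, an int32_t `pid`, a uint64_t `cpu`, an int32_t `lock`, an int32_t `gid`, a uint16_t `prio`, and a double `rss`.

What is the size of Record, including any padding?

@0: state [1B, align 1] → 1
+3 pad (align 4)
@4: uid [4B, align 4] → 8
@8: refcount [44B, align 4] → 52
@52: pid [4B, align 4] → 56
@56: cpu [8B, align 8] → 64
@64: lock [4B, align 4] → 68
@68: gid [4B, align 4] → 72
@72: prio [2B, align 2] → 74
+6 pad (align 8)
@80: rss [8B, align 8] → 88
size 88, align 8

88 bytes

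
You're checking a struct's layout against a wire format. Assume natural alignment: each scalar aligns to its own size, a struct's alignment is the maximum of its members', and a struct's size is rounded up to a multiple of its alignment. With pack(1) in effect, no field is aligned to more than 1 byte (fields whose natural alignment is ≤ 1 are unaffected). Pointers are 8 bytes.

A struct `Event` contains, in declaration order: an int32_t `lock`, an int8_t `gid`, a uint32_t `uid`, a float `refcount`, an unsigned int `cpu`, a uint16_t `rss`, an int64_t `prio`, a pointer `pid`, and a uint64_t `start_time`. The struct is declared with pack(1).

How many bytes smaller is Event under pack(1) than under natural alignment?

natural layout:
  0..4  lock  (4B, 4-aligned)
  4..5  gid  (1B, 1-aligned)
  5..8  -- padding (3B)
  8..12  uid  (4B, 4-aligned)
  12..16  refcount  (4B, 4-aligned)
  16..20  cpu  (4B, 4-aligned)
  20..22  rss  (2B, 2-aligned)
  22..24  -- padding (2B)
  24..32  prio  (8B, 8-aligned)
  32..40  pid  (8B, 8-aligned)
  40..48  start_time  (8B, 8-aligned)
  sizeof = 48, alignof = 8
packed(1) layout:
  0..4  lock  (4B, 1-aligned)
  4..5  gid  (1B, 1-aligned)
  5..9  uid  (4B, 1-aligned)
  9..13  refcount  (4B, 1-aligned)
  13..17  cpu  (4B, 1-aligned)
  17..19  rss  (2B, 1-aligned)
  19..27  prio  (8B, 1-aligned)
  27..35  pid  (8B, 1-aligned)
  35..43  start_time  (8B, 1-aligned)
  sizeof = 43, alignof = 1
48 − 43 = 5

5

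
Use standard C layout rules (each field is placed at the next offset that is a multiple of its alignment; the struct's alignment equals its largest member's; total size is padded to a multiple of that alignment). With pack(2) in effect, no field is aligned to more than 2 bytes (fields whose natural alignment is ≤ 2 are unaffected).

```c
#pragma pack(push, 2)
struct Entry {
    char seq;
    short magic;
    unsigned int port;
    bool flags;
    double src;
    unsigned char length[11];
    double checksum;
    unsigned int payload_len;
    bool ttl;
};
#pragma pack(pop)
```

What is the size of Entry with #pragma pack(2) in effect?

0..1  seq  (1B, 1-aligned)
1..2  -- padding (1B)
2..4  magic  (2B, 2-aligned)
4..8  port  (4B, 2-aligned)
8..9  flags  (1B, 1-aligned)
9..10  -- padding (1B)
10..18  src  (8B, 2-aligned)
18..29  length  (11B, 1-aligned)
29..30  -- padding (1B)
30..38  checksum  (8B, 2-aligned)
38..42  payload_len  (4B, 2-aligned)
42..43  ttl  (1B, 1-aligned)
43..44  -- tail padding (1B)
sizeof = 44, alignof = 2

44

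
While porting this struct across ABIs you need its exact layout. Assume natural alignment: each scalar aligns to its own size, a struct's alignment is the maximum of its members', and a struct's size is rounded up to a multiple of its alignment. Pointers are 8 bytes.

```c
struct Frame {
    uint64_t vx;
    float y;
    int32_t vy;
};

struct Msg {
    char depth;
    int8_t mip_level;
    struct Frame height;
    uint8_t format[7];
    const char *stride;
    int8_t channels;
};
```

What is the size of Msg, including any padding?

48

Frame: vx at 0 (size 8, align 8) → ends 8; y at 8 (size 4, align 4) → ends 12; vy at 12 (size 4, align 4) → ends 16; total 16 bytes, alignment 8
depth at 0 (size 1, align 1) → ends 1
mip_level at 1 (size 1, align 1) → ends 2
pad 6 to align 8 for height
height at 8 (size 16, align 8) → ends 24
format at 24 (size 7, align 1) → ends 31
pad 1 to align 8 for stride
stride at 32 (size 8, align 8) → ends 40
channels at 40 (size 1, align 1) → ends 41
tail pad 7 to reach multiple of 8
total 48 bytes, alignment 8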